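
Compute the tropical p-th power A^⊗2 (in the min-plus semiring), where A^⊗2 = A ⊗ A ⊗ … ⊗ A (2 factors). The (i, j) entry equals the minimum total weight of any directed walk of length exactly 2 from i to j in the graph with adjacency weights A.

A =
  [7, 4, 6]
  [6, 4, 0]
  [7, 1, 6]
A^⊗2 =
  [10, 7, 4]
  [7, 1, 4]
  [7, 5, 1]

Each entry (A^⊗2)_ij equals the minimum over all length-2 walks i = v_0 → v_1 → … → v_2 = j of Σ_t A[v_t][v_{t+1}]. For example, for (i, j) = (0, 2) we minimise over 3 possible intermediate vertex sequences; the minimum is 4, attained along the walk 0 → 1 → 2.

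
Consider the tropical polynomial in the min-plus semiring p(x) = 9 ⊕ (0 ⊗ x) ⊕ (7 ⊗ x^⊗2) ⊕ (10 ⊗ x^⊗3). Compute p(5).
p(5) = 5

A tropical monomial a ⊗ x^⊗i evaluates to a + i · x. Evaluating each term at x = 5:
  Term 0 contributes 9 + 0 · 5 = 9
  Term 1 contributes 0 + 1 · 5 = 5
  Term 2 contributes 7 + 2 · 5 = 17
  Term 3 contributes 10 + 3 · 5 = 25
p(5) = ⊕ of these = min[9, 5, 17, 25] = 5.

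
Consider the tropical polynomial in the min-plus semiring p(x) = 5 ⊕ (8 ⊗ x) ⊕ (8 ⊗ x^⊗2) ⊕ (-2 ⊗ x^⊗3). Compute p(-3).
p(-3) = -11

A tropical monomial a ⊗ x^⊗i evaluates to a + i · x. Evaluating each term at x = -3:
  Term 0 contributes 5 + 0 · -3 = 5
  Term 1 contributes 8 + 1 · -3 = 5
  Term 2 contributes 8 + 2 · -3 = 2
  Term 3 contributes -2 + 3 · -3 = -11
p(-3) = ⊕ of these = min[5, 5, 2, -11] = -11.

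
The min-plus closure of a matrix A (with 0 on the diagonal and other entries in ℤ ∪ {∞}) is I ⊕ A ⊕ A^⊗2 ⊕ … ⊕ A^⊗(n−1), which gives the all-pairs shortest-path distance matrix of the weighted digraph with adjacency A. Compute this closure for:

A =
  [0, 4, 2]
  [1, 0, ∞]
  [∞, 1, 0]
Closure =
  [0, 3, 2]
  [1, 0, 3]
  [2, 1, 0]

This is the Floyd-Warshall all-pairs shortest-path computation. For each intermediate vertex k = 0, 1, …, 2, update dist[i][j] ← min(dist[i][j], dist[i][k] + dist[k][j]). The final matrix gives, for each (i, j), the minimum total weight of any directed path from i to j (possibly empty when i = j).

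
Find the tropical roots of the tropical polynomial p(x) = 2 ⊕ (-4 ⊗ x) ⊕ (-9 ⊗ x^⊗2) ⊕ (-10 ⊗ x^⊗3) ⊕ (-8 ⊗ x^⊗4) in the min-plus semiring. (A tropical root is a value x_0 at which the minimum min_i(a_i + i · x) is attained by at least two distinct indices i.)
Roots: {-2, 1, 5, 6}

Each tropical root is a break point of the lower envelope of the lines y = a_i + i · x (there are 5 lines, with slopes 0, 1, ..., 4). Only the lines that attain the minimum somewhere contribute to roots; other lines are dominated. Here the surviving (envelope) indices are i = 4, i = 3, i = 2, i = 1, i = 0.
Intersections between consecutive envelope lines give the roots: for adjacent envelope indices i < j the intersection is x = (a_i − a_j) / (j − i). Reading off the sorted break points: {-2, 1, 5, 6}.
Verification: at each break x_0, at least two indices attain the minimum of min_i(a_i + i · x_0).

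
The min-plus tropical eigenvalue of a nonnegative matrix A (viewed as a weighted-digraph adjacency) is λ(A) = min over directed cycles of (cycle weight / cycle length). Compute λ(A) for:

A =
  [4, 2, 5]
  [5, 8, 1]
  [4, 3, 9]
λ(A) = 2

Enumerate directed cycles and compute their means (weight / length). Sample:
  cycle 0 → 0: weight = 4, length = 1, mean = 4/1 ≈ 4.000
  cycle 1 → 1: weight = 8, length = 1, mean = 8/1 ≈ 8.000
  cycle 2 → 2: weight = 9, length = 1, mean = 9/1 ≈ 9.000
  cycle 0 → 1 → 0: weight = 7, length = 2, mean = 7/2 ≈ 3.500
  cycle 0 → 2 → 0: weight = 9, length = 2, mean = 9/2 ≈ 4.500
  cycle 1 → 0 → 1: weight = 7, length = 2, mean = 7/2 ≈ 3.500
Minimum mean = 2.000, attained e.g. along the cycle 1 → 2 → 1 with weight 4 and length 2. So λ(A) = 4/2 = 2.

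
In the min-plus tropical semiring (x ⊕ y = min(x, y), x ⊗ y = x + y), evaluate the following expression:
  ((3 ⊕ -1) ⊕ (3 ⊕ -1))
((3 ⊕ -1) ⊕ (3 ⊕ -1)) = -1

Expand innermost to outermost. Recall ⊕ takes the minimum of its arguments and ⊗ takes their sum. Working out the expression ((3 ⊕ -1) ⊕ (3 ⊕ -1)) gives -1.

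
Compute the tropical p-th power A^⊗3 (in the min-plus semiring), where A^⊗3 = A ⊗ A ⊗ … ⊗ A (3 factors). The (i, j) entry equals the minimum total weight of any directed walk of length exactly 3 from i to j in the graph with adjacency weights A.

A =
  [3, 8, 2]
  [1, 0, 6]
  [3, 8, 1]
A^⊗3 =
  [6, 8, 4]
  [1, 0, 3]
  [5, 8, 3]

Each entry (A^⊗3)_ij equals the minimum over all length-3 walks i = v_0 → v_1 → … → v_3 = j of Σ_t A[v_t][v_{t+1}]. For example, for (i, j) = (0, 2) we minimise over 9 possible intermediate vertex sequences; the minimum is 4, attained along the walk 0 → 2 → 2 → 2.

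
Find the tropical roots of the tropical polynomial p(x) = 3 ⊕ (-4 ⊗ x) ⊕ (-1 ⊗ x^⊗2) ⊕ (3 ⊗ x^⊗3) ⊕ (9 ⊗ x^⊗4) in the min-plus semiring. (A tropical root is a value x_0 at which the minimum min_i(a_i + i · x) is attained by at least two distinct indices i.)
Roots: {-6, -4, -3, 7}

Each tropical root is a break point of the lower envelope of the lines y = a_i + i · x (there are 5 lines, with slopes 0, 1, ..., 4). Only the lines that attain the minimum somewhere contribute to roots; other lines are dominated. Here the surviving (envelope) indices are i = 4, i = 3, i = 2, i = 1, i = 0.
Intersections between consecutive envelope lines give the roots: for adjacent envelope indices i < j the intersection is x = (a_i − a_j) / (j − i). Reading off the sorted break points: {-6, -4, -3, 7}.
Verification: at each break x_0, at least two indices attain the minimum of min_i(a_i + i · x_0).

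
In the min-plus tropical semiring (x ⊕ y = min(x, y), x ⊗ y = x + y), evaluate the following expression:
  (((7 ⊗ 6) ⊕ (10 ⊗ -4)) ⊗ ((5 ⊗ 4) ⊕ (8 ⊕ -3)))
(((7 ⊗ 6) ⊕ (10 ⊗ -4)) ⊗ ((5 ⊗ 4) ⊕ (8 ⊕ -3))) = 3

Expand innermost to outermost. Recall ⊕ takes the minimum of its arguments and ⊗ takes their sum. Working out the expression (((7 ⊗ 6) ⊕ (10 ⊗ -4)) ⊗ ((5 ⊗ 4) ⊕ (8 ⊕ -3))) gives 3.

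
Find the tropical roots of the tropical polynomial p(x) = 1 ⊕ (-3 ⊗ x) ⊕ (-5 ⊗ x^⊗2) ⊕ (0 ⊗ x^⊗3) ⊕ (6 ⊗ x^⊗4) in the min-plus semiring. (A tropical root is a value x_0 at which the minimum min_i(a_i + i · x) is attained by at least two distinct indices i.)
Roots: {-6, -5, 2, 4}

Each tropical root is a break point of the lower envelope of the lines y = a_i + i · x (there are 5 lines, with slopes 0, 1, ..., 4). Only the lines that attain the minimum somewhere contribute to roots; other lines are dominated. Here the surviving (envelope) indices are i = 4, i = 3, i = 2, i = 1, i = 0.
Intersections between consecutive envelope lines give the roots: for adjacent envelope indices i < j the intersection is x = (a_i − a_j) / (j − i). Reading off the sorted break points: {-6, -5, 2, 4}.
Verification: at each break x_0, at least two indices attain the minimum of min_i(a_i + i · x_0).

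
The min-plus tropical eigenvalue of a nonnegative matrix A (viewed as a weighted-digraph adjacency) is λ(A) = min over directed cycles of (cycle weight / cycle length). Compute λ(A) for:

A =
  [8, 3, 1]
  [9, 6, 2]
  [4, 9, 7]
λ(A) = 5/2

Enumerate directed cycles and compute their means (weight / length). Sample:
  cycle 0 → 0: weight = 8, length = 1, mean = 8/1 ≈ 8.000
  cycle 1 → 1: weight = 6, length = 1, mean = 6/1 ≈ 6.000
  cycle 2 → 2: weight = 7, length = 1, mean = 7/1 ≈ 7.000
  cycle 0 → 1 → 0: weight = 12, length = 2, mean = 12/2 ≈ 6.000
  cycle 0 → 2 → 0: weight = 5, length = 2, mean = 5/2 ≈ 2.500
  cycle 1 → 0 → 1: weight = 12, length = 2, mean = 12/2 ≈ 6.000
Minimum mean = 2.500, attained e.g. along the cycle 0 → 2 → 0 with weight 5 and length 2. So λ(A) = 5/2 = 5/2.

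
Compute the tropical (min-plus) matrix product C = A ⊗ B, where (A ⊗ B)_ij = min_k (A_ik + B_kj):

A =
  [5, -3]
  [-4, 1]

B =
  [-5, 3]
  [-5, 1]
A ⊗ B =
  [-8, -2]
  [-9, -1]

Apply the min-plus product entry-by-entry:
  C[0][0] = min over k of (A[0][0] + B[0][0] = 5 + -5 = 0, A[0][1] + B[1][0] = -3 + -5 = -8) = -8 (attained at k = 1)
  C[0][1] = min over k of (A[0][0] + B[0][1] = 5 + 3 = 8, A[0][1] + B[1][1] = -3 + 1 = -2) = -2 (attained at k = 1)
  C[1][0] = min over k of (A[1][0] + B[0][0] = -4 + -5 = -9, A[1][1] + B[1][0] = 1 + -5 = -4) = -9 (attained at k = 0)
  C[1][1] = min over k of (A[1][0] + B[0][1] = -4 + 3 = -1, A[1][1] + B[1][1] = 1 + 1 = 2) = -1 (attained at k = 0)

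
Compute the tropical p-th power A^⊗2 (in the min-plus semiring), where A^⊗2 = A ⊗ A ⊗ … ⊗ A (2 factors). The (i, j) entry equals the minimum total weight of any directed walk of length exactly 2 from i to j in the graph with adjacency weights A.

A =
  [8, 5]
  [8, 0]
A^⊗2 =
  [13, 5]
  [8, 0]

Each entry (A^⊗2)_ij equals the minimum over all length-2 walks i = v_0 → v_1 → … → v_2 = j of Σ_t A[v_t][v_{t+1}]. For example, for (i, j) = (0, 1) we minimise over 2 possible intermediate vertex sequences; the minimum is 5, attained along the walk 0 → 1 → 1.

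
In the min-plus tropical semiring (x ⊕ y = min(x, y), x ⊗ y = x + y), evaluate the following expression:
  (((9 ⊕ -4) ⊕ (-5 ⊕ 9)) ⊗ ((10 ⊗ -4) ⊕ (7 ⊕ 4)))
(((9 ⊕ -4) ⊕ (-5 ⊕ 9)) ⊗ ((10 ⊗ -4) ⊕ (7 ⊕ 4))) = -1

Expand innermost to outermost. Recall ⊕ takes the minimum of its arguments and ⊗ takes their sum. Working out the expression (((9 ⊕ -4) ⊕ (-5 ⊕ 9)) ⊗ ((10 ⊗ -4) ⊕ (7 ⊕ 4))) gives -1.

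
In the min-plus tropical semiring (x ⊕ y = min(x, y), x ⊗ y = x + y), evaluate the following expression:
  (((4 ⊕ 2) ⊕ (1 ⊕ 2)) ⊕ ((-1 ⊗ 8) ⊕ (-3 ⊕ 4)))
(((4 ⊕ 2) ⊕ (1 ⊕ 2)) ⊕ ((-1 ⊗ 8) ⊕ (-3 ⊕ 4))) = -3

Expand innermost to outermost. Recall ⊕ takes the minimum of its arguments and ⊗ takes their sum. Working out the expression (((4 ⊕ 2) ⊕ (1 ⊕ 2)) ⊕ ((-1 ⊗ 8) ⊕ (-3 ⊕ 4))) gives -3.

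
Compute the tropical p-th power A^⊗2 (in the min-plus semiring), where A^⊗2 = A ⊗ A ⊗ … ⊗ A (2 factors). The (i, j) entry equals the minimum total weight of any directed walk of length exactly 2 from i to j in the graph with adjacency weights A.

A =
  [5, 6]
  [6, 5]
A^⊗2 =
  [10, 11]
  [11, 10]

Each entry (A^⊗2)_ij equals the minimum over all length-2 walks i = v_0 → v_1 → … → v_2 = j of Σ_t A[v_t][v_{t+1}]. For example, for (i, j) = (0, 1) we minimise over 2 possible intermediate vertex sequences; the minimum is 11, attained along the walk 0 → 0 → 1.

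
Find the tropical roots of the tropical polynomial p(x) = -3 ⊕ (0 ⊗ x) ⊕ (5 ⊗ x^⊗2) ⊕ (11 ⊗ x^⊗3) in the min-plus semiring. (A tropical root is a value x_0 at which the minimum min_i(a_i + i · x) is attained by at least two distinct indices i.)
Roots: {-6, -5, -3}

Each tropical root is a break point of the lower envelope of the lines y = a_i + i · x (there are 4 lines, with slopes 0, 1, ..., 3). Only the lines that attain the minimum somewhere contribute to roots; other lines are dominated. Here the surviving (envelope) indices are i = 3, i = 2, i = 1, i = 0.
Intersections between consecutive envelope lines give the roots: for adjacent envelope indices i < j the intersection is x = (a_i − a_j) / (j − i). Reading off the sorted break points: {-6, -5, -3}.
Verification: at each break x_0, at least two indices attain the minimum of min_i(a_i + i · x_0).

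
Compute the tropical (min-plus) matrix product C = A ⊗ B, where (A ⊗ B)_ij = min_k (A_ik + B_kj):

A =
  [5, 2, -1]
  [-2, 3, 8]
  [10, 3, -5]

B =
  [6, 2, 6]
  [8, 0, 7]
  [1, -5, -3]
A ⊗ B =
  [0, -6, -4]
  [4, 0, 4]
  [-4, -10, -8]

Apply the min-plus product entry-by-entry:
  C[0][0] = min over k of (A[0][0] + B[0][0] = 5 + 6 = 11, A[0][1] + B[1][0] = 2 + 8 = 10, A[0][2] + B[2][0] = -1 + 1 = 0) = 0 (attained at k = 2)
  C[0][1] = min over k of (A[0][0] + B[0][1] = 5 + 2 = 7, A[0][1] + B[1][1] = 2 + 0 = 2, A[0][2] + B[2][1] = -1 + -5 = -6) = -6 (attained at k = 2)
  C[0][2] = min over k of (A[0][0] + B[0][2] = 5 + 6 = 11, A[0][1] + B[1][2] = 2 + 7 = 9, A[0][2] + B[2][2] = -1 + -3 = -4) = -4 (attained at k = 2)
  C[1][0] = min over k of (A[1][0] + B[0][0] = -2 + 6 = 4, A[1][1] + B[1][0] = 3 + 8 = 11, A[1][2] + B[2][0] = 8 + 1 = 9) = 4 (attained at k = 0)
  C[1][1] = min over k of (A[1][0] + B[0][1] = -2 + 2 = 0, A[1][1] + B[1][1] = 3 + 0 = 3, A[1][2] + B[2][1] = 8 + -5 = 3) = 0 (attained at k = 0)
  C[1][2] = min over k of (A[1][0] + B[0][2] = -2 + 6 = 4, A[1][1] + B[1][2] = 3 + 7 = 10, A[1][2] + B[2][2] = 8 + -3 = 5) = 4 (attained at k = 0)
  C[2][0] = min over k of (A[2][0] + B[0][0] = 10 + 6 = 16, A[2][1] + B[1][0] = 3 + 8 = 11, A[2][2] + B[2][0] = -5 + 1 = -4) = -4 (attained at k = 2)
  C[2][1] = min over k of (A[2][0] + B[0][1] = 10 + 2 = 12, A[2][1] + B[1][1] = 3 + 0 = 3, A[2][2] + B[2][1] = -5 + -5 = -10) = -10 (attained at k = 2)
  C[2][2] = min over k of (A[2][0] + B[0][2] = 10 + 6 = 16, A[2][1] + B[1][2] = 3 + 7 = 10, A[2][2] + B[2][2] = -5 + -3 = -8) = -8 (attained at k = 2)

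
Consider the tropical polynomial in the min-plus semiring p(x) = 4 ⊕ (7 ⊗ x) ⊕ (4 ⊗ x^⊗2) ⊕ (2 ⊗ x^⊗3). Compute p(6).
p(6) = 4

A tropical monomial a ⊗ x^⊗i evaluates to a + i · x. Evaluating each term at x = 6:
  Term 0 contributes 4 + 0 · 6 = 4
  Term 1 contributes 7 + 1 · 6 = 13
  Term 2 contributes 4 + 2 · 6 = 16
  Term 3 contributes 2 + 3 · 6 = 20
p(6) = ⊕ of these = min[4, 13, 16, 20] = 4.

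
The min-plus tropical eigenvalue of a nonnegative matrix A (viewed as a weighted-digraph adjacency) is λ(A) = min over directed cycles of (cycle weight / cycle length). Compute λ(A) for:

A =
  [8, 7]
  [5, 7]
λ(A) = 6

Enumerate directed cycles and compute their means (weight / length). Sample:
  cycle 0 → 0: weight = 8, length = 1, mean = 8/1 ≈ 8.000
  cycle 1 → 1: weight = 7, length = 1, mean = 7/1 ≈ 7.000
  cycle 0 → 1 → 0: weight = 12, length = 2, mean = 12/2 ≈ 6.000
  cycle 1 → 0 → 1: weight = 12, length = 2, mean = 12/2 ≈ 6.000
Minimum mean = 6.000, attained e.g. along the cycle 0 → 1 → 0 with weight 12 and length 2. So λ(A) = 12/2 = 6.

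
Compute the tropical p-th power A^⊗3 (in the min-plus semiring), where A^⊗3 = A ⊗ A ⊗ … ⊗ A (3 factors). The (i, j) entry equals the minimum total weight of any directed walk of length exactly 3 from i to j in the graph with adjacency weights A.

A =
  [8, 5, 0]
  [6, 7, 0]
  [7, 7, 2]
A^⊗3 =
  [9, 9, 4]
  [9, 9, 4]
  [11, 11, 6]

Each entry (A^⊗3)_ij equals the minimum over all length-3 walks i = v_0 → v_1 → … → v_3 = j of Σ_t A[v_t][v_{t+1}]. For example, for (i, j) = (0, 2) we minimise over 9 possible intermediate vertex sequences; the minimum is 4, attained along the walk 0 → 2 → 2 → 2.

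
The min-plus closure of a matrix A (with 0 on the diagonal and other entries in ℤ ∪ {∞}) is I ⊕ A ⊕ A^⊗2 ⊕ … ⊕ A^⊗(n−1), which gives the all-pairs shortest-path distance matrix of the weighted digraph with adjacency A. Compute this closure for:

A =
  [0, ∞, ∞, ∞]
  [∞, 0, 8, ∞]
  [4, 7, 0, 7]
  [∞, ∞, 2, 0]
Closure =
  [0, ∞, ∞, ∞]
  [12, 0, 8, 15]
  [4, 7, 0, 7]
  [6, 9, 2, 0]

This is the Floyd-Warshall all-pairs shortest-path computation. For each intermediate vertex k = 0, 1, …, 3, update dist[i][j] ← min(dist[i][j], dist[i][k] + dist[k][j]). The final matrix gives, for each (i, j), the minimum total weight of any directed path from i to j (possibly empty when i = j).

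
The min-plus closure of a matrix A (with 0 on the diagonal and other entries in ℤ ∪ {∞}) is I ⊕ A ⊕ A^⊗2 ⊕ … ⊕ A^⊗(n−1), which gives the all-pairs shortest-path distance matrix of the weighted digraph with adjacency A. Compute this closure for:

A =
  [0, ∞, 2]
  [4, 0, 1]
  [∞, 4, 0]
Closure =
  [0, 6, 2]
  [4, 0, 1]
  [8, 4, 0]

This is the Floyd-Warshall all-pairs shortest-path computation. For each intermediate vertex k = 0, 1, …, 2, update dist[i][j] ← min(dist[i][j], dist[i][k] + dist[k][j]). The final matrix gives, for each (i, j), the minimum total weight of any directed path from i to j (possibly empty when i = j).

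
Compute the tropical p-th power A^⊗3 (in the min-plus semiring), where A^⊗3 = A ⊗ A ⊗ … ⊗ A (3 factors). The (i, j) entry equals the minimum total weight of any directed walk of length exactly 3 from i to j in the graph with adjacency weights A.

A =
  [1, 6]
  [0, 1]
A^⊗3 =
  [3, 8]
  [2, 3]

Each entry (A^⊗3)_ij equals the minimum over all length-3 walks i = v_0 → v_1 → … → v_3 = j of Σ_t A[v_t][v_{t+1}]. For example, for (i, j) = (0, 1) we minimise over 4 possible intermediate vertex sequences; the minimum is 8, attained along the walk 0 → 0 → 0 → 1.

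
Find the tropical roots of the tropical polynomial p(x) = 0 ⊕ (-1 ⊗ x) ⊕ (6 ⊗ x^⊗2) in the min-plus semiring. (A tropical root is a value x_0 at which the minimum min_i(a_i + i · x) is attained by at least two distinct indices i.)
Roots: {-7, 1}

Each tropical root is a break point of the lower envelope of the lines y = a_i + i · x (there are 3 lines, with slopes 0, 1, ..., 2). Only the lines that attain the minimum somewhere contribute to roots; other lines are dominated. Here the surviving (envelope) indices are i = 2, i = 1, i = 0.
Intersections between consecutive envelope lines give the roots: for adjacent envelope indices i < j the intersection is x = (a_i − a_j) / (j − i). Reading off the sorted break points: {-7, 1}.
Verification: at each break x_0, at least two indices attain the minimum of min_i(a_i + i · x_0).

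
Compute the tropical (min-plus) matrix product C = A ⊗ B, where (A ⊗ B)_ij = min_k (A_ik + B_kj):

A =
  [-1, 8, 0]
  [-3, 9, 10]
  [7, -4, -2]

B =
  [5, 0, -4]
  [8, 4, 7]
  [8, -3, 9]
A ⊗ B =
  [4, -3, -5]
  [2, -3, -7]
  [4, -5, 3]

Apply the min-plus product entry-by-entry:
  C[0][0] = min over k of (A[0][0] + B[0][0] = -1 + 5 = 4, A[0][1] + B[1][0] = 8 + 8 = 16, A[0][2] + B[2][0] = 0 + 8 = 8) = 4 (attained at k = 0)
  C[0][1] = min over k of (A[0][0] + B[0][1] = -1 + 0 = -1, A[0][1] + B[1][1] = 8 + 4 = 12, A[0][2] + B[2][1] = 0 + -3 = -3) = -3 (attained at k = 2)
  C[0][2] = min over k of (A[0][0] + B[0][2] = -1 + -4 = -5, A[0][1] + B[1][2] = 8 + 7 = 15, A[0][2] + B[2][2] = 0 + 9 = 9) = -5 (attained at k = 0)
  C[1][0] = min over k of (A[1][0] + B[0][0] = -3 + 5 = 2, A[1][1] + B[1][0] = 9 + 8 = 17, A[1][2] + B[2][0] = 10 + 8 = 18) = 2 (attained at k = 0)
  C[1][1] = min over k of (A[1][0] + B[0][1] = -3 + 0 = -3, A[1][1] + B[1][1] = 9 + 4 = 13, A[1][2] + B[2][1] = 10 + -3 = 7) = -3 (attained at k = 0)
  C[1][2] = min over k of (A[1][0] + B[0][2] = -3 + -4 = -7, A[1][1] + B[1][2] = 9 + 7 = 16, A[1][2] + B[2][2] = 10 + 9 = 19) = -7 (attained at k = 0)
  C[2][0] = min over k of (A[2][0] + B[0][0] = 7 + 5 = 12, A[2][1] + B[1][0] = -4 + 8 = 4, A[2][2] + B[2][0] = -2 + 8 = 6) = 4 (attained at k = 1)
  C[2][1] = min over k of (A[2][0] + B[0][1] = 7 + 0 = 7, A[2][1] + B[1][1] = -4 + 4 = 0, A[2][2] + B[2][1] = -2 + -3 = -5) = -5 (attained at k = 2)
  C[2][2] = min over k of (A[2][0] + B[0][2] = 7 + -4 = 3, A[2][1] + B[1][2] = -4 + 7 = 3, A[2][2] + B[2][2] = -2 + 9 = 7) = 3 (attained at k = 0)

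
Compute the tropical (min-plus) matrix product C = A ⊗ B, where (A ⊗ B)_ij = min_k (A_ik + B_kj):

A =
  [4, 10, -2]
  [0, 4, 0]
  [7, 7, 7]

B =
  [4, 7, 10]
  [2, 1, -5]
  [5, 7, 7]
A ⊗ B =
  [3, 5, 5]
  [4, 5, -1]
  [9, 8, 2]

Apply the min-plus product entry-by-entry:
  C[0][0] = min over k of (A[0][0] + B[0][0] = 4 + 4 = 8, A[0][1] + B[1][0] = 10 + 2 = 12, A[0][2] + B[2][0] = -2 + 5 = 3) = 3 (attained at k = 2)
  C[0][1] = min over k of (A[0][0] + B[0][1] = 4 + 7 = 11, A[0][1] + B[1][1] = 10 + 1 = 11, A[0][2] + B[2][1] = -2 + 7 = 5) = 5 (attained at k = 2)
  C[0][2] = min over k of (A[0][0] + B[0][2] = 4 + 10 = 14, A[0][1] + B[1][2] = 10 + -5 = 5, A[0][2] + B[2][2] = -2 + 7 = 5) = 5 (attained at k = 1)
  C[1][0] = min over k of (A[1][0] + B[0][0] = 0 + 4 = 4, A[1][1] + B[1][0] = 4 + 2 = 6, A[1][2] + B[2][0] = 0 + 5 = 5) = 4 (attained at k = 0)
  C[1][1] = min over k of (A[1][0] + B[0][1] = 0 + 7 = 7, A[1][1] + B[1][1] = 4 + 1 = 5, A[1][2] + B[2][1] = 0 + 7 = 7) = 5 (attained at k = 1)
  C[1][2] = min over k of (A[1][0] + B[0][2] = 0 + 10 = 10, A[1][1] + B[1][2] = 4 + -5 = -1, A[1][2] + B[2][2] = 0 + 7 = 7) = -1 (attained at k = 1)
  C[2][0] = min over k of (A[2][0] + B[0][0] = 7 + 4 = 11, A[2][1] + B[1][0] = 7 + 2 = 9, A[2][2] + B[2][0] = 7 + 5 = 12) = 9 (attained at k = 1)
  C[2][1] = min over k of (A[2][0] + B[0][1] = 7 + 7 = 14, A[2][1] + B[1][1] = 7 + 1 = 8, A[2][2] + B[2][1] = 7 + 7 = 14) = 8 (attained at k = 1)
  C[2][2] = min over k of (A[2][0] + B[0][2] = 7 + 10 = 17, A[2][1] + B[1][2] = 7 + -5 = 2, A[2][2] + B[2][2] = 7 + 7 = 14) = 2 (attained at k = 1)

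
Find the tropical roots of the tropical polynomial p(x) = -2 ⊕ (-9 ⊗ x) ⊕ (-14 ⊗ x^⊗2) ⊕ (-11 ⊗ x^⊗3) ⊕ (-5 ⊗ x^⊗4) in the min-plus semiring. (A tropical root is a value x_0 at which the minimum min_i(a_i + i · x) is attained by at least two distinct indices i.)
Roots: {-6, -3, 5, 7}

Each tropical root is a break point of the lower envelope of the lines y = a_i + i · x (there are 5 lines, with slopes 0, 1, ..., 4). Only the lines that attain the minimum somewhere contribute to roots; other lines are dominated. Here the surviving (envelope) indices are i = 4, i = 3, i = 2, i = 1, i = 0.
Intersections between consecutive envelope lines give the roots: for adjacent envelope indices i < j the intersection is x = (a_i − a_j) / (j − i). Reading off the sorted break points: {-6, -3, 5, 7}.
Verification: at each break x_0, at least two indices attain the minimum of min_i(a_i + i · x_0).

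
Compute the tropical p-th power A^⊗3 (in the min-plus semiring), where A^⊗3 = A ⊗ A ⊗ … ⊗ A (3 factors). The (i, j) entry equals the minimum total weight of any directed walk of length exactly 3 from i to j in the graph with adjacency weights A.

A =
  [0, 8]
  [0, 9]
A^⊗3 =
  [0, 8]
  [0, 8]

Each entry (A^⊗3)_ij equals the minimum over all length-3 walks i = v_0 → v_1 → … → v_3 = j of Σ_t A[v_t][v_{t+1}]. For example, for (i, j) = (0, 1) we minimise over 4 possible intermediate vertex sequences; the minimum is 8, attained along the walk 0 → 0 → 0 → 1.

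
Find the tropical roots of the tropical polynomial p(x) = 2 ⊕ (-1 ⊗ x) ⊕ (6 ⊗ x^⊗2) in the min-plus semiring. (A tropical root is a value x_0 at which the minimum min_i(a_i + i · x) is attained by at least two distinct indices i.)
Roots: {-7, 3}

Each tropical root is a break point of the lower envelope of the lines y = a_i + i · x (there are 3 lines, with slopes 0, 1, ..., 2). Only the lines that attain the minimum somewhere contribute to roots; other lines are dominated. Here the surviving (envelope) indices are i = 2, i = 1, i = 0.
Intersections between consecutive envelope lines give the roots: for adjacent envelope indices i < j the intersection is x = (a_i − a_j) / (j − i). Reading off the sorted break points: {-7, 3}.
Verification: at each break x_0, at least two indices attain the minimum of min_i(a_i + i · x_0).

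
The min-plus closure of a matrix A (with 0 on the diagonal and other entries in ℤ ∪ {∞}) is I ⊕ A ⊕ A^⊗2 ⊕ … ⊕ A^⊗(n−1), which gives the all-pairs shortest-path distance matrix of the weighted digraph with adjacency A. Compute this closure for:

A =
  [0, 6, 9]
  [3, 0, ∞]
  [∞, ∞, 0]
Closure =
  [0, 6, 9]
  [3, 0, 12]
  [∞, ∞, 0]

This is the Floyd-Warshall all-pairs shortest-path computation. For each intermediate vertex k = 0, 1, …, 2, update dist[i][j] ← min(dist[i][j], dist[i][k] + dist[k][j]). The final matrix gives, for each (i, j), the minimum total weight of any directed path from i to j (possibly empty when i = j).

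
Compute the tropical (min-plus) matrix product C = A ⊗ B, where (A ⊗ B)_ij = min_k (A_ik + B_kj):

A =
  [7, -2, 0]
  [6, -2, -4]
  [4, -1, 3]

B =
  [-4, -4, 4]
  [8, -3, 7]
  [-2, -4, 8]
A ⊗ B =
  [-2, -5, 5]
  [-6, -8, 4]
  [0, -4, 6]

Apply the min-plus product entry-by-entry:
  C[0][0] = min over k of (A[0][0] + B[0][0] = 7 + -4 = 3, A[0][1] + B[1][0] = -2 + 8 = 6, A[0][2] + B[2][0] = 0 + -2 = -2) = -2 (attained at k = 2)
  C[0][1] = min over k of (A[0][0] + B[0][1] = 7 + -4 = 3, A[0][1] + B[1][1] = -2 + -3 = -5, A[0][2] + B[2][1] = 0 + -4 = -4) = -5 (attained at k = 1)
  C[0][2] = min over k of (A[0][0] + B[0][2] = 7 + 4 = 11, A[0][1] + B[1][2] = -2 + 7 = 5, A[0][2] + B[2][2] = 0 + 8 = 8) = 5 (attained at k = 1)
  C[1][0] = min over k of (A[1][0] + B[0][0] = 6 + -4 = 2, A[1][1] + B[1][0] = -2 + 8 = 6, A[1][2] + B[2][0] = -4 + -2 = -6) = -6 (attained at k = 2)
  C[1][1] = min over k of (A[1][0] + B[0][1] = 6 + -4 = 2, A[1][1] + B[1][1] = -2 + -3 = -5, A[1][2] + B[2][1] = -4 + -4 = -8) = -8 (attained at k = 2)
  C[1][2] = min over k of (A[1][0] + B[0][2] = 6 + 4 = 10, A[1][1] + B[1][2] = -2 + 7 = 5, A[1][2] + B[2][2] = -4 + 8 = 4) = 4 (attained at k = 2)
  C[2][0] = min over k of (A[2][0] + B[0][0] = 4 + -4 = 0, A[2][1] + B[1][0] = -1 + 8 = 7, A[2][2] + B[2][0] = 3 + -2 = 1) = 0 (attained at k = 0)
  C[2][1] = min over k of (A[2][0] + B[0][1] = 4 + -4 = 0, A[2][1] + B[1][1] = -1 + -3 = -4, A[2][2] + B[2][1] = 3 + -4 = -1) = -4 (attained at k = 1)
  C[2][2] = min over k of (A[2][0] + B[0][2] = 4 + 4 = 8, A[2][1] + B[1][2] = -1 + 7 = 6, A[2][2] + B[2][2] = 3 + 8 = 11) = 6 (attained at k = 1)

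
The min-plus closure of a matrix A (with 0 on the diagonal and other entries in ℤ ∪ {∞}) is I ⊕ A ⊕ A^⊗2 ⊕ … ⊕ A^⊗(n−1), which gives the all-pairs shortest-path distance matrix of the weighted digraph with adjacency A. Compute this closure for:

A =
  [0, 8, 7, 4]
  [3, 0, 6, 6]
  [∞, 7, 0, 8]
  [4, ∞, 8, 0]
Closure =
  [0, 8, 7, 4]
  [3, 0, 6, 6]
  [10, 7, 0, 8]
  [4, 12, 8, 0]

This is the Floyd-Warshall all-pairs shortest-path computation. For each intermediate vertex k = 0, 1, …, 3, update dist[i][j] ← min(dist[i][j], dist[i][k] + dist[k][j]). The final matrix gives, for each (i, j), the minimum total weight of any directed path from i to j (possibly empty when i = j).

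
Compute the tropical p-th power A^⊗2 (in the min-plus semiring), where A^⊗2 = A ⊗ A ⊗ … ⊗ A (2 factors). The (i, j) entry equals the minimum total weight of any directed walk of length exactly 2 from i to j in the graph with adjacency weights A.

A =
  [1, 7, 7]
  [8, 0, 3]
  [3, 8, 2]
A^⊗2 =
  [2, 7, 8]
  [6, 0, 3]
  [4, 8, 4]

Each entry (A^⊗2)_ij equals the minimum over all length-2 walks i = v_0 → v_1 → … → v_2 = j of Σ_t A[v_t][v_{t+1}]. For example, for (i, j) = (0, 2) we minimise over 3 possible intermediate vertex sequences; the minimum is 8, attained along the walk 0 → 0 → 2.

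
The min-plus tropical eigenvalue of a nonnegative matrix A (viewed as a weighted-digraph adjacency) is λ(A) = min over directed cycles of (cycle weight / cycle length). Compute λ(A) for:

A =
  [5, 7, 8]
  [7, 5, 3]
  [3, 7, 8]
λ(A) = 13/3

Enumerate directed cycles and compute their means (weight / length). Sample:
  cycle 0 → 0: weight = 5, length = 1, mean = 5/1 ≈ 5.000
  cycle 1 → 1: weight = 5, length = 1, mean = 5/1 ≈ 5.000
  cycle 2 → 2: weight = 8, length = 1, mean = 8/1 ≈ 8.000
  cycle 0 → 1 → 0: weight = 14, length = 2, mean = 14/2 ≈ 7.000
  cycle 0 → 2 → 0: weight = 11, length = 2, mean = 11/2 ≈ 5.500
  cycle 1 → 0 → 1: weight = 14, length = 2, mean = 14/2 ≈ 7.000
Minimum mean = 4.333, attained e.g. along the cycle 0 → 1 → 2 → 0 with weight 13 and length 3. So λ(A) = 13/3 = 13/3.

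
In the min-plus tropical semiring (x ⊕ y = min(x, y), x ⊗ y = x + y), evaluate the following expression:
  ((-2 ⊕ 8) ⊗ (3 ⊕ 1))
((-2 ⊕ 8) ⊗ (3 ⊕ 1)) = -1

Expand innermost to outermost. Recall ⊕ takes the minimum of its arguments and ⊗ takes their sum. Working out the expression ((-2 ⊕ 8) ⊗ (3 ⊕ 1)) gives -1.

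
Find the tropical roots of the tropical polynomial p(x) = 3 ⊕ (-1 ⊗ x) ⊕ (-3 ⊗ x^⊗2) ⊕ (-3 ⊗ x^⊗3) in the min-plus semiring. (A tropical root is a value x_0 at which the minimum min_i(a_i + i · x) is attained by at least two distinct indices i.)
Roots: {0, 2, 4}

Each tropical root is a break point of the lower envelope of the lines y = a_i + i · x (there are 4 lines, with slopes 0, 1, ..., 3). Only the lines that attain the minimum somewhere contribute to roots; other lines are dominated. Here the surviving (envelope) indices are i = 3, i = 2, i = 1, i = 0.
Intersections between consecutive envelope lines give the roots: for adjacent envelope indices i < j the intersection is x = (a_i − a_j) / (j − i). Reading off the sorted break points: {0, 2, 4}.
Verification: at each break x_0, at least two indices attain the minimum of min_i(a_i + i · x_0).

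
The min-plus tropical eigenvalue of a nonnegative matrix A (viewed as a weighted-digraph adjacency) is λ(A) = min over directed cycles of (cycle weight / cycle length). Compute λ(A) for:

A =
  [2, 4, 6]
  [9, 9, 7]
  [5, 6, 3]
λ(A) = 2

Enumerate directed cycles and compute their means (weight / length). Sample:
  cycle 0 → 0: weight = 2, length = 1, mean = 2/1 ≈ 2.000
  cycle 1 → 1: weight = 9, length = 1, mean = 9/1 ≈ 9.000
  cycle 2 → 2: weight = 3, length = 1, mean = 3/1 ≈ 3.000
  cycle 0 → 1 → 0: weight = 13, length = 2, mean = 13/2 ≈ 6.500
  cycle 0 → 2 → 0: weight = 11, length = 2, mean = 11/2 ≈ 5.500
  cycle 1 → 0 → 1: weight = 13, length = 2, mean = 13/2 ≈ 6.500
Minimum mean = 2.000, attained e.g. along the cycle 0 → 0 with weight 2 and length 1. So λ(A) = 2/1 = 2.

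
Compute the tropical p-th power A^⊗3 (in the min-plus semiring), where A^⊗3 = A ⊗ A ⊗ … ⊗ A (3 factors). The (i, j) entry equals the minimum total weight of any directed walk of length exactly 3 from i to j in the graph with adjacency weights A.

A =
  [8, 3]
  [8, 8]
A^⊗3 =
  [19, 14]
  [19, 19]

Each entry (A^⊗3)_ij equals the minimum over all length-3 walks i = v_0 → v_1 → … → v_3 = j of Σ_t A[v_t][v_{t+1}]. For example, for (i, j) = (0, 1) we minimise over 4 possible intermediate vertex sequences; the minimum is 14, attained along the walk 0 → 1 → 0 → 1.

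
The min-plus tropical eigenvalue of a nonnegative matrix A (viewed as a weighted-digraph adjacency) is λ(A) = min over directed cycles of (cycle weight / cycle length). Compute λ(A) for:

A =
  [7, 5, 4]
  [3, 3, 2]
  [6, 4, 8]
λ(A) = 3

Enumerate directed cycles and compute their means (weight / length). Sample:
  cycle 0 → 0: weight = 7, length = 1, mean = 7/1 ≈ 7.000
  cycle 1 → 1: weight = 3, length = 1, mean = 3/1 ≈ 3.000
  cycle 2 → 2: weight = 8, length = 1, mean = 8/1 ≈ 8.000
  cycle 0 → 1 → 0: weight = 8, length = 2, mean = 8/2 ≈ 4.000
  cycle 0 → 2 → 0: weight = 10, length = 2, mean = 10/2 ≈ 5.000
  cycle 1 → 0 → 1: weight = 8, length = 2, mean = 8/2 ≈ 4.000
Minimum mean = 3.000, attained e.g. along the cycle 1 → 1 with weight 3 and length 1. So λ(A) = 3/1 = 3.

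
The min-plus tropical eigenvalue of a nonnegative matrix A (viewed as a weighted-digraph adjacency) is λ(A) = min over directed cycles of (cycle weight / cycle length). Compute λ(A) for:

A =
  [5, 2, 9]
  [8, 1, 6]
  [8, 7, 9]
λ(A) = 1

Enumerate directed cycles and compute their means (weight / length). Sample:
  cycle 0 → 0: weight = 5, length = 1, mean = 5/1 ≈ 5.000
  cycle 1 → 1: weight = 1, length = 1, mean = 1/1 ≈ 1.000
  cycle 2 → 2: weight = 9, length = 1, mean = 9/1 ≈ 9.000
  cycle 0 → 1 → 0: weight = 10, length = 2, mean = 10/2 ≈ 5.000
  cycle 0 → 2 → 0: weight = 17, length = 2, mean = 17/2 ≈ 8.500
  cycle 1 → 0 → 1: weight = 10, length = 2, mean = 10/2 ≈ 5.000
Minimum mean = 1.000, attained e.g. along the cycle 1 → 1 with weight 1 and length 1. So λ(A) = 1/1 = 1.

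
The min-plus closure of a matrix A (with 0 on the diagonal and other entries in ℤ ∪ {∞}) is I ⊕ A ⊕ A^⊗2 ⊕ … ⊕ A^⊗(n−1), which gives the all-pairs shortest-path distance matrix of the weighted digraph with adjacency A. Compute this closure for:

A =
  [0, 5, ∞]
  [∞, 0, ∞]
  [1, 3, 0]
Closure =
  [0, 5, ∞]
  [∞, 0, ∞]
  [1, 3, 0]

This is the Floyd-Warshall all-pairs shortest-path computation. For each intermediate vertex k = 0, 1, …, 2, update dist[i][j] ← min(dist[i][j], dist[i][k] + dist[k][j]). The final matrix gives, for each (i, j), the minimum total weight of any directed path from i to j (possibly empty when i = j).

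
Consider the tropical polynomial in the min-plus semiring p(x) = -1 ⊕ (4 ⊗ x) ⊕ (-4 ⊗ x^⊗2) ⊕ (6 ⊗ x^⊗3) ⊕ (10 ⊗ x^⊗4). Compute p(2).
p(2) = -1

A tropical monomial a ⊗ x^⊗i evaluates to a + i · x. Evaluating each term at x = 2:
  Term 0 contributes -1 + 0 · 2 = -1
  Term 1 contributes 4 + 1 · 2 = 6
  Term 2 contributes -4 + 2 · 2 = 0
  Term 3 contributes 6 + 3 · 2 = 12
  Term 4 contributes 10 + 4 · 2 = 18
p(2) = ⊕ of these = min[-1, 6, 0, 12, 18] = -1.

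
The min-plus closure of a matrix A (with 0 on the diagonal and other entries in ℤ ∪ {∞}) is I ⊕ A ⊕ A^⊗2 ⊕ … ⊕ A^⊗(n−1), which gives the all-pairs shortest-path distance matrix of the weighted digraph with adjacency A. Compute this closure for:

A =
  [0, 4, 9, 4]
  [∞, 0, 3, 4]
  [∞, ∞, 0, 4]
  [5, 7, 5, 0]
Closure =
  [0, 4, 7, 4]
  [9, 0, 3, 4]
  [9, 11, 0, 4]
  [5, 7, 5, 0]

This is the Floyd-Warshall all-pairs shortest-path computation. For each intermediate vertex k = 0, 1, …, 3, update dist[i][j] ← min(dist[i][j], dist[i][k] + dist[k][j]). The final matrix gives, for each (i, j), the minimum total weight of any directed path from i to j (possibly empty when i = j).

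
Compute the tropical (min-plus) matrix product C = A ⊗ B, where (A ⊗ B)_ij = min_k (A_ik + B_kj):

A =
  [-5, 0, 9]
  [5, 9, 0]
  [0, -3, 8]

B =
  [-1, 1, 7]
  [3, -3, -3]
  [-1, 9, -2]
A ⊗ B =
  [-6, -4, -3]
  [-1, 6, -2]
  [-1, -6, -6]

Apply the min-plus product entry-by-entry:
  C[0][0] = min over k of (A[0][0] + B[0][0] = -5 + -1 = -6, A[0][1] + B[1][0] = 0 + 3 = 3, A[0][2] + B[2][0] = 9 + -1 = 8) = -6 (attained at k = 0)
  C[0][1] = min over k of (A[0][0] + B[0][1] = -5 + 1 = -4, A[0][1] + B[1][1] = 0 + -3 = -3, A[0][2] + B[2][1] = 9 + 9 = 18) = -4 (attained at k = 0)
  C[0][2] = min over k of (A[0][0] + B[0][2] = -5 + 7 = 2, A[0][1] + B[1][2] = 0 + -3 = -3, A[0][2] + B[2][2] = 9 + -2 = 7) = -3 (attained at k = 1)
  C[1][0] = min over k of (A[1][0] + B[0][0] = 5 + -1 = 4, A[1][1] + B[1][0] = 9 + 3 = 12, A[1][2] + B[2][0] = 0 + -1 = -1) = -1 (attained at k = 2)
  C[1][1] = min over k of (A[1][0] + B[0][1] = 5 + 1 = 6, A[1][1] + B[1][1] = 9 + -3 = 6, A[1][2] + B[2][1] = 0 + 9 = 9) = 6 (attained at k = 0)
  C[1][2] = min over k of (A[1][0] + B[0][2] = 5 + 7 = 12, A[1][1] + B[1][2] = 9 + -3 = 6, A[1][2] + B[2][2] = 0 + -2 = -2) = -2 (attained at k = 2)
  C[2][0] = min over k of (A[2][0] + B[0][0] = 0 + -1 = -1, A[2][1] + B[1][0] = -3 + 3 = 0, A[2][2] + B[2][0] = 8 + -1 = 7) = -1 (attained at k = 0)
  C[2][1] = min over k of (A[2][0] + B[0][1] = 0 + 1 = 1, A[2][1] + B[1][1] = -3 + -3 = -6, A[2][2] + B[2][1] = 8 + 9 = 17) = -6 (attained at k = 1)
  C[2][2] = min over k of (A[2][0] + B[0][2] = 0 + 7 = 7, A[2][1] + B[1][2] = -3 + -3 = -6, A[2][2] + B[2][2] = 8 + -2 = 6) = -6 (attained at k = 1)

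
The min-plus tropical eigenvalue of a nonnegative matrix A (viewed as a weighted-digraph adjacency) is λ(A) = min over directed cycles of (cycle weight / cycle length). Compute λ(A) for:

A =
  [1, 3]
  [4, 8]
λ(A) = 1

Enumerate directed cycles and compute their means (weight / length). Sample:
  cycle 0 → 0: weight = 1, length = 1, mean = 1/1 ≈ 1.000
  cycle 1 → 1: weight = 8, length = 1, mean = 8/1 ≈ 8.000
  cycle 0 → 1 → 0: weight = 7, length = 2, mean = 7/2 ≈ 3.500
  cycle 1 → 0 → 1: weight = 7, length = 2, mean = 7/2 ≈ 3.500
Minimum mean = 1.000, attained e.g. along the cycle 0 → 0 with weight 1 and length 1. So λ(A) = 1/1 = 1.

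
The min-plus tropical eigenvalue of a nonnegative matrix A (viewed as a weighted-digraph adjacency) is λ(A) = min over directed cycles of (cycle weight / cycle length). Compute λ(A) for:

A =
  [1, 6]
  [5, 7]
λ(A) = 1

Enumerate directed cycles and compute their means (weight / length). Sample:
  cycle 0 → 0: weight = 1, length = 1, mean = 1/1 ≈ 1.000
  cycle 1 → 1: weight = 7, length = 1, mean = 7/1 ≈ 7.000
  cycle 0 → 1 → 0: weight = 11, length = 2, mean = 11/2 ≈ 5.500
  cycle 1 → 0 → 1: weight = 11, length = 2, mean = 11/2 ≈ 5.500
Minimum mean = 1.000, attained e.g. along the cycle 0 → 0 with weight 1 and length 1. So λ(A) = 1/1 = 1.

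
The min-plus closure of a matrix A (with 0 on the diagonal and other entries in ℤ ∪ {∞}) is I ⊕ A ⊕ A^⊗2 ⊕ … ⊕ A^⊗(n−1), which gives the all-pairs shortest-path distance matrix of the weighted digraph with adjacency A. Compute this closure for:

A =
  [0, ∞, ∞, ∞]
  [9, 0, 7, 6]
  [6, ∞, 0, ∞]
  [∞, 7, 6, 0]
Closure =
  [0, ∞, ∞, ∞]
  [9, 0, 7, 6]
  [6, ∞, 0, ∞]
  [12, 7, 6, 0]

This is the Floyd-Warshall all-pairs shortest-path computation. For each intermediate vertex k = 0, 1, …, 3, update dist[i][j] ← min(dist[i][j], dist[i][k] + dist[k][j]). The final matrix gives, for each (i, j), the minimum total weight of any directed path from i to j (possibly empty when i = j).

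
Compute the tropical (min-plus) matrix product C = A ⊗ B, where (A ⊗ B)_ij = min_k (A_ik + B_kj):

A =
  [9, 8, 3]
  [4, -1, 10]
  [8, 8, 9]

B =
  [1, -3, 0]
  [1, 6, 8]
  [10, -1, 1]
A ⊗ B =
  [9, 2, 4]
  [0, 1, 4]
  [9, 5, 8]

Apply the min-plus product entry-by-entry:
  C[0][0] = min over k of (A[0][0] + B[0][0] = 9 + 1 = 10, A[0][1] + B[1][0] = 8 + 1 = 9, A[0][2] + B[2][0] = 3 + 10 = 13) = 9 (attained at k = 1)
  C[0][1] = min over k of (A[0][0] + B[0][1] = 9 + -3 = 6, A[0][1] + B[1][1] = 8 + 6 = 14, A[0][2] + B[2][1] = 3 + -1 = 2) = 2 (attained at k = 2)
  C[0][2] = min over k of (A[0][0] + B[0][2] = 9 + 0 = 9, A[0][1] + B[1][2] = 8 + 8 = 16, A[0][2] + B[2][2] = 3 + 1 = 4) = 4 (attained at k = 2)
  C[1][0] = min over k of (A[1][0] + B[0][0] = 4 + 1 = 5, A[1][1] + B[1][0] = -1 + 1 = 0, A[1][2] + B[2][0] = 10 + 10 = 20) = 0 (attained at k = 1)
  C[1][1] = min over k of (A[1][0] + B[0][1] = 4 + -3 = 1, A[1][1] + B[1][1] = -1 + 6 = 5, A[1][2] + B[2][1] = 10 + -1 = 9) = 1 (attained at k = 0)
  C[1][2] = min over k of (A[1][0] + B[0][2] = 4 + 0 = 4, A[1][1] + B[1][2] = -1 + 8 = 7, A[1][2] + B[2][2] = 10 + 1 = 11) = 4 (attained at k = 0)
  C[2][0] = min over k of (A[2][0] + B[0][0] = 8 + 1 = 9, A[2][1] + B[1][0] = 8 + 1 = 9, A[2][2] + B[2][0] = 9 + 10 = 19) = 9 (attained at k = 0)
  C[2][1] = min over k of (A[2][0] + B[0][1] = 8 + -3 = 5, A[2][1] + B[1][1] = 8 + 6 = 14, A[2][2] + B[2][1] = 9 + -1 = 8) = 5 (attained at k = 0)
  C[2][2] = min over k of (A[2][0] + B[0][2] = 8 + 0 = 8, A[2][1] + B[1][2] = 8 + 8 = 16, A[2][2] + B[2][2] = 9 + 1 = 10) = 8 (attained at k = 0)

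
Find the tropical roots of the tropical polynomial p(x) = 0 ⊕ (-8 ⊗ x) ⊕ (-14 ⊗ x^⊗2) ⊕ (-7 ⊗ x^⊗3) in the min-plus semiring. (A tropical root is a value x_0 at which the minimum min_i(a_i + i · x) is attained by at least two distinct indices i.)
Roots: {-7, 6, 8}

Each tropical root is a break point of the lower envelope of the lines y = a_i + i · x (there are 4 lines, with slopes 0, 1, ..., 3). Only the lines that attain the minimum somewhere contribute to roots; other lines are dominated. Here the surviving (envelope) indices are i = 3, i = 2, i = 1, i = 0.
Intersections between consecutive envelope lines give the roots: for adjacent envelope indices i < j the intersection is x = (a_i − a_j) / (j − i). Reading off the sorted break points: {-7, 6, 8}.
Verification: at each break x_0, at least two indices attain the minimum of min_i(a_i + i · x_0).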